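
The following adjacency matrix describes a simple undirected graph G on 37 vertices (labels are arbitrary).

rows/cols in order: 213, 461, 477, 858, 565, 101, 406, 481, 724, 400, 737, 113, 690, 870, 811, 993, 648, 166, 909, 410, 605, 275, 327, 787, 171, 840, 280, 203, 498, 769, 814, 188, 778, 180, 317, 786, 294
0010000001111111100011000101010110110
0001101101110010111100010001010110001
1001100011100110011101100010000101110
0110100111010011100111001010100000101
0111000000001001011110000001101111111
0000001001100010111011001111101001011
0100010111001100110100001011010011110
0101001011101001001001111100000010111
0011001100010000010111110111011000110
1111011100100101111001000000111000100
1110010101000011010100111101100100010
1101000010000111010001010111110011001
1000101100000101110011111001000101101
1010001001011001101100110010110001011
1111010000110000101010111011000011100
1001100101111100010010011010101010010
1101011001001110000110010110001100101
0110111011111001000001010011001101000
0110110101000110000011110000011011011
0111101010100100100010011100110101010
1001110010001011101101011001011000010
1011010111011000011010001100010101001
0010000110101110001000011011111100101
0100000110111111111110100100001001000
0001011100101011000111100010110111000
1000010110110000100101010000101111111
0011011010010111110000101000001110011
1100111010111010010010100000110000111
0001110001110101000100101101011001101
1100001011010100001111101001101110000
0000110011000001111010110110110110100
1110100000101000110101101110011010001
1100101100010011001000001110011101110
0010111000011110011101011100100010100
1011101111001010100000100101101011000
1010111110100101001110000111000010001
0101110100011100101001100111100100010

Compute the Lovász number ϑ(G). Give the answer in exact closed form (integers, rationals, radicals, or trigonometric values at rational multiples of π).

Vertex 870 has 18 neighbors: 213, 477, 406, 400, 113, 690, 993, 648, 909, 410, 327, 787, 280, 498, 769, 180, 786, 294.
deg(565) = 18; N(565) = {461, 477, 858, 690, 993, 166, 909, 410, 605, 203, 498, 814, 188, 778, 180, 317, 786, 294}.
N(769) = {213, 461, 406, 724, 400, 113, 870, 909, 410, 605, 275, 327, 171, 203, 498, 814, 188, 778}, |N(769)| = 18.
deg(180) = 18; N(180) = {477, 565, 101, 406, 113, 690, 870, 811, 166, 909, 410, 275, 787, 171, 840, 498, 778, 317}.
deg(v) = 18 for all v (|V|=37); Paley(37): SR with (k,λ,μ)=(18,8,9).
The 3 distinct eigenvalues: [18.0, 2.541381, -3.541381].
Lovász: ϑ = −37(-sqrt(37)/2 - 1/2)/(18+-(-sqrt(37)/2 - 1/2)) = sqrt(37).
= 6.082763… (decimal).

sqrt(37)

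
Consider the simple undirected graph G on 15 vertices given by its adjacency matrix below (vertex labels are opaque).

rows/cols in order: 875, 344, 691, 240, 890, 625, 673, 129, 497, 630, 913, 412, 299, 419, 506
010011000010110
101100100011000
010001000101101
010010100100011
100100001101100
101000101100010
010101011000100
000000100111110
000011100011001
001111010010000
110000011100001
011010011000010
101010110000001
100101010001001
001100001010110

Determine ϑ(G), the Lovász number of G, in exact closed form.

N(673) = {344, 240, 625, 129, 497, 299}, |N(673)| = 6.
deg(419) = 6; N(419) = {875, 240, 625, 129, 412, 506}.
N(506) = {691, 240, 497, 913, 299, 419}, |N(506)| = 6.
deg(299) = 6; N(299) = {875, 691, 890, 673, 129, 506}.
15-vertex 6-regular graph: this is K(6,2), the Kneser graph.
The 3 distinct eigenvalues: [6.0, 1.0, -3.0].
With N=15: ϑ(G) = 15·(-1*(-3))/(6−(-3)) = 5.
ϑ(G) ≈ 5.00000000.

5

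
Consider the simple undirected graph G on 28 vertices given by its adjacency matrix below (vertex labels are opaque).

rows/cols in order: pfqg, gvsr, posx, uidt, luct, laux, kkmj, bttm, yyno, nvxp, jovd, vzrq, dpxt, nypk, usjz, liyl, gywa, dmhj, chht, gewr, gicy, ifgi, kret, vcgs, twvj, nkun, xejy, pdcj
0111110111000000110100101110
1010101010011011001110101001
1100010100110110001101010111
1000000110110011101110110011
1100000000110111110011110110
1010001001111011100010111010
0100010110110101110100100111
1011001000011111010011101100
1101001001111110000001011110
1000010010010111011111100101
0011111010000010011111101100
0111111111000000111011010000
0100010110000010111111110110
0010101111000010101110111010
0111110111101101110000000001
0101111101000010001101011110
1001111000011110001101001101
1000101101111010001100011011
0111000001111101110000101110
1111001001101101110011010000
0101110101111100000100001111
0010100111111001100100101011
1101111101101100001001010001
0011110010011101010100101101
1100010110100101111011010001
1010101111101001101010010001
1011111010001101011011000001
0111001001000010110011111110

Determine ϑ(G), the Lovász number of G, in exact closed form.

N(nkun) = {pfqg, posx, luct, kkmj, bttm, yyno, nvxp, jovd, dpxt, liyl, gywa, chht, gicy, vcgs, pdcj}, |N(nkun)| = 15.
Vertex laux has 15 neighbors: pfqg, posx, kkmj, nvxp, jovd, vzrq, dpxt, usjz, liyl, gywa, gicy, kret, vcgs, twvj, xejy.
deg(xejy) = 15; N(xejy) = {pfqg, posx, uidt, luct, laux, kkmj, yyno, dpxt, nypk, liyl, dmhj, chht, gicy, ifgi, pdcj}.
deg(kkmj) = 15; N(kkmj) = {gvsr, laux, bttm, yyno, jovd, vzrq, nypk, liyl, gywa, dmhj, gewr, kret, nkun, xejy, pdcj}.
G on 28 vertices is 15-regular; this is K(8,2), the Kneser graph.
Distinct eigenvalues (to 4 d.p.): [15.0, 1.0, -5.0].
λ_max=15, λ_min=-5; ϑ = −28·λ_min/(λ_max−λ_min) = 7.
= 7.00000… (decimal).

7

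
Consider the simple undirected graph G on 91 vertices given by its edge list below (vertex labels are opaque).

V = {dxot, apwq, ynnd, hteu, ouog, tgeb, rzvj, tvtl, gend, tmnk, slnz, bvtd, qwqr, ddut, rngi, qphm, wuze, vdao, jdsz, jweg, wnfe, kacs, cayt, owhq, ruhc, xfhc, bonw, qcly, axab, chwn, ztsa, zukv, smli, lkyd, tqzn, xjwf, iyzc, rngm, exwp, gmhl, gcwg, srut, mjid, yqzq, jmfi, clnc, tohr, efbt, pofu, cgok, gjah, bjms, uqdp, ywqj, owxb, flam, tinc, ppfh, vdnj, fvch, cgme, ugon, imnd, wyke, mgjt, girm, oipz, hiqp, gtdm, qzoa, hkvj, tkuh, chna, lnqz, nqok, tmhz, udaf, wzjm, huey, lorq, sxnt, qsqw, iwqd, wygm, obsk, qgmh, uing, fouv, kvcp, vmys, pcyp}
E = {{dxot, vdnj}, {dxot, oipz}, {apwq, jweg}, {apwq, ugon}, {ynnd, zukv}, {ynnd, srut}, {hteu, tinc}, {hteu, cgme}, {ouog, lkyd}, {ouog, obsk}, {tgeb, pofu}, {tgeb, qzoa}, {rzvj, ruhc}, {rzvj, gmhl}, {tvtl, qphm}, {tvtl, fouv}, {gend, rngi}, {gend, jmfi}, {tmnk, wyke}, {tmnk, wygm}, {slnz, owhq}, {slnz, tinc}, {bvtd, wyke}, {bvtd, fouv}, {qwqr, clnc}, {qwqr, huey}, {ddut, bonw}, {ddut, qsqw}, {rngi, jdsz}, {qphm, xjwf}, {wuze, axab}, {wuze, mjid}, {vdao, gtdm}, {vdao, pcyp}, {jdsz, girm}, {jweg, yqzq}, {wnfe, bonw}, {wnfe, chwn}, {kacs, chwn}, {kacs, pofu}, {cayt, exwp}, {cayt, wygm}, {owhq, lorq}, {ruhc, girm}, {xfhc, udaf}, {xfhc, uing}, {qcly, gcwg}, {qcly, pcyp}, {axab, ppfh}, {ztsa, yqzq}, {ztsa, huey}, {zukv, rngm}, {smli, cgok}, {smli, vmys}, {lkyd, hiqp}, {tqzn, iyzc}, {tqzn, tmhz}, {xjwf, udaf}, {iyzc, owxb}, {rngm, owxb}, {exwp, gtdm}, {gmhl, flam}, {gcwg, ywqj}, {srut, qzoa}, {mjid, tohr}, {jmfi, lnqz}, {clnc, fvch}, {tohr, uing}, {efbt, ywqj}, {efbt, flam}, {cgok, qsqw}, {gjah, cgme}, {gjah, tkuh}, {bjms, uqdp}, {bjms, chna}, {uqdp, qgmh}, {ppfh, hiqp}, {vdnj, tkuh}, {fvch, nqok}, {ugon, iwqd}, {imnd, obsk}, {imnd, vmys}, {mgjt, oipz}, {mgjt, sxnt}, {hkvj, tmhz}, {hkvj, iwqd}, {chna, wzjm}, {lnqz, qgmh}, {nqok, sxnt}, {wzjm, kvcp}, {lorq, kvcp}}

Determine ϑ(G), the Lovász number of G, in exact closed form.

91*cos(pi/91)/(cos(pi/91) + 1)

Vertex qwqr has 2 neighbors: clnc, huey.
deg(wuze) = 2; N(wuze) = {axab, mjid}.
Vertex pofu has 2 neighbors: tgeb, kacs.
N(obsk) = {ouog, imnd}, |N(obsk)| = 2.
Regular of degree 2 on 91 vertices: the odd cycle C_{91}.
Distinct eigenvalues (to 5 d.p.): [2.0, 1.99523, 1.98096, 1.95725, 1.92421, 1.882, 1.83082, 1.77091, 1.70257, 1.62611, 1.54191, 1.45035, 1.35189, 1.24698, 1.13613, 1.01987, 0.89874, 0.77333, 0.64424, 0.51208, 0.37748, 0.24107, 0.10352, -0.03452, -0.1724, -0.30946, -0.44504, -0.5785, -0.70921, -0.83654, -0.95987, -1.07864, -1.19226, -1.30021, -1.40196, -1.49702, -1.58495, -1.66533, -1.73778, -1.80194, -1.85751, -1.90424, -1.94188, -1.97028, -1.98928, -1.99881].
−91·(-2*cos(pi/91)) / ((2)−(-2*cos(pi/91))) = 91*cos(pi/91)/(cos(pi/91) + 1) = ϑ(G).
Numerically 45.48644016.
Sandwich: α(G)=45 ≤ ϑ(G)=91*cos(pi/91)/(cos(pi/91) + 1) ≤ χ(Ḡ)=46 (both strict).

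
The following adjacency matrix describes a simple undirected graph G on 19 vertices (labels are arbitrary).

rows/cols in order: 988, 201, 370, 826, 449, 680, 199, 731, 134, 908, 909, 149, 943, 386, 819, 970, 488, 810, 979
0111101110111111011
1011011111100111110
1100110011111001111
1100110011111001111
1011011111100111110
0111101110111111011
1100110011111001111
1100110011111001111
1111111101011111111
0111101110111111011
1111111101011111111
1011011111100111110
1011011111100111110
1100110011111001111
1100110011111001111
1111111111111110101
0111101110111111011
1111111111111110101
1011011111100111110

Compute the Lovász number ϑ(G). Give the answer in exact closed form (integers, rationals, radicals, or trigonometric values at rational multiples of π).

N(370) = {988, 201, 449, 680, 134, 908, 909, 149, 943, 970, 488, 810, 979}, |N(370)| = 13.
deg(199) = 13; N(199) = {988, 201, 449, 680, 134, 908, 909, 149, 943, 970, 488, 810, 979}.
N(449) = {988, 370, 826, 680, 199, 731, 134, 908, 909, 386, 819, 970, 488, 810}, |N(449)| = 14.
Vertex 386 has 13 neighbors: 988, 201, 449, 680, 134, 908, 909, 149, 943, 970, 488, 810, 979.
Complete multipartite on [6, 5, 4, 2, 2]: sandwich collapses at ϑ=6.
Numerically 6.0000.
Check 6 ≤ 6 ≤ 6: collapsed.

6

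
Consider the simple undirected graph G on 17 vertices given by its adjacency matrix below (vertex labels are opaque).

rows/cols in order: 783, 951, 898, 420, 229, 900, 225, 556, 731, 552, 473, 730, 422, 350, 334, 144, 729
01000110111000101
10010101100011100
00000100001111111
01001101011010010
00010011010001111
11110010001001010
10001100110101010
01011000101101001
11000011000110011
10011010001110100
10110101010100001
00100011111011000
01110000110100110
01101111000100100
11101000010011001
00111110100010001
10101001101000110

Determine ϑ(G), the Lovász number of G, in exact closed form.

sqrt(17)

Vertex 730 has 8 neighbors: 898, 225, 556, 731, 552, 473, 422, 350.
Vertex 422 has 8 neighbors: 951, 898, 420, 731, 552, 730, 334, 144.
Vertex 552 has 8 neighbors: 783, 420, 229, 225, 473, 730, 422, 334.
Vertex 350 has 8 neighbors: 951, 898, 229, 900, 225, 556, 730, 334.
G on 17 vertices is 8-regular; SR(17,8,3,4) — a Paley graph.
A has 3 distinct eigenvalues ≈ [8.0, 1.562, -2.562].
Lovász: ϑ = −17(-sqrt(17)/2 - 1/2)/(8+-(-sqrt(17)/2 - 1/2)) = sqrt(17).
Numerically 4.123105626.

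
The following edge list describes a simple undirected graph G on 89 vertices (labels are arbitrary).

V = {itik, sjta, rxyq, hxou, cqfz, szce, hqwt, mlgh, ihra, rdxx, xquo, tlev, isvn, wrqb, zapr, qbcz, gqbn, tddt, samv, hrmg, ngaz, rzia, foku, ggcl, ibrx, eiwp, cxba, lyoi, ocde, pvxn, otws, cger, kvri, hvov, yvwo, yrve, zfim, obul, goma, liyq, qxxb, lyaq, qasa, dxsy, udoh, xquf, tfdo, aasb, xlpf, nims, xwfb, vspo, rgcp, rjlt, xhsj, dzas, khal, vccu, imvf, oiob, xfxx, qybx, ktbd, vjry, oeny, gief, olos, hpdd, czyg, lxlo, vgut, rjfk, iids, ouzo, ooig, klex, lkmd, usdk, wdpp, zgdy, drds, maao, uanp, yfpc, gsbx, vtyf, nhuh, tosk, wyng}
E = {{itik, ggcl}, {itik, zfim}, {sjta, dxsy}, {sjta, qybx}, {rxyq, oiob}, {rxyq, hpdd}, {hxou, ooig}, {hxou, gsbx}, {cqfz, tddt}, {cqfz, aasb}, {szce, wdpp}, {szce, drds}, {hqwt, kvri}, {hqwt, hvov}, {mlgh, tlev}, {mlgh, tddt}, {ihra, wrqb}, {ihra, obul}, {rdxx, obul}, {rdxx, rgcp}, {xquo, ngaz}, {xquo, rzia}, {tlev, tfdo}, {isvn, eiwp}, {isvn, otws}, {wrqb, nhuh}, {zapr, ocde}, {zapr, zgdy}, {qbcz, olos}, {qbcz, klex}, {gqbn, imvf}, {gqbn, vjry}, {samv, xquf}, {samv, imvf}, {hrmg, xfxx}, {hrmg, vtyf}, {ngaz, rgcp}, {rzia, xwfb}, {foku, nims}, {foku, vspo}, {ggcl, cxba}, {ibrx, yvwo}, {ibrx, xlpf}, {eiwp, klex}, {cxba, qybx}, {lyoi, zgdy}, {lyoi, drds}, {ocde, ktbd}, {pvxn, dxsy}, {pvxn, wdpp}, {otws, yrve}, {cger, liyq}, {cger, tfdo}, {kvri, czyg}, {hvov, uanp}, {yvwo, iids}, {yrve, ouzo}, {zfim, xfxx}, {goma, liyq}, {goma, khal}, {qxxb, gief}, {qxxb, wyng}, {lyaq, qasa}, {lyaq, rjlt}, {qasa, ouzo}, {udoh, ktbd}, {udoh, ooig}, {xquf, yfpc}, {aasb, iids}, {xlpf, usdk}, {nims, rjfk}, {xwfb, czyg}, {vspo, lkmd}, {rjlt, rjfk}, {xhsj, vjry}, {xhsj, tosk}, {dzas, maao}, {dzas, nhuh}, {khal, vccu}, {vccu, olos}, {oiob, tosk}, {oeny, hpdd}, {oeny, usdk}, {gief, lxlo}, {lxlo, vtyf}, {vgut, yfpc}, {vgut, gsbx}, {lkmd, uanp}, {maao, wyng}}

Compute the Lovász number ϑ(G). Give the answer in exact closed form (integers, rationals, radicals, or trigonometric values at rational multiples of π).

89*cos(pi/89)/(cos(pi/89) + 1)

N(samv) = {xquf, imvf}, |N(samv)| = 2.
Vertex hvov has 2 neighbors: hqwt, uanp.
N(yrve) = {otws, ouzo}, |N(yrve)| = 2.
N(zgdy) = {zapr, lyoi}, |N(zgdy)| = 2.
89-vertex 2-regular graph: this is C_{89}, the 89-cycle.
A has 45 distinct eigenvalues ≈ [2.0, 1.995, 1.98, 1.955, 1.921, 1.877, 1.823, 1.761, 1.689, 1.61, 1.522, 1.427, 1.324, 1.215, 1.1, 0.98, 0.854, 0.724, 0.591, 0.455, 0.316, 0.176, 0.035, -0.106, -0.246, -0.386, -0.523, -0.658, -0.79, -0.917, -1.04, -1.158, -1.27, -1.376, -1.475, -1.567, -1.651, -1.726, -1.793, -1.851, -1.9, -1.939, -1.969, -1.989, -1.999].
λ_max=2, λ_min=-2*cos(pi/89); ϑ = −89·λ_min/(λ_max−λ_min) = 89*cos(pi/89)/(cos(pi/89) + 1).
ϑ(G) ≈ 44.4861.
Lovász sandwich 44 ≤ 89*cos(pi/89)/(cos(pi/89) + 1) ≤ 45: both strict.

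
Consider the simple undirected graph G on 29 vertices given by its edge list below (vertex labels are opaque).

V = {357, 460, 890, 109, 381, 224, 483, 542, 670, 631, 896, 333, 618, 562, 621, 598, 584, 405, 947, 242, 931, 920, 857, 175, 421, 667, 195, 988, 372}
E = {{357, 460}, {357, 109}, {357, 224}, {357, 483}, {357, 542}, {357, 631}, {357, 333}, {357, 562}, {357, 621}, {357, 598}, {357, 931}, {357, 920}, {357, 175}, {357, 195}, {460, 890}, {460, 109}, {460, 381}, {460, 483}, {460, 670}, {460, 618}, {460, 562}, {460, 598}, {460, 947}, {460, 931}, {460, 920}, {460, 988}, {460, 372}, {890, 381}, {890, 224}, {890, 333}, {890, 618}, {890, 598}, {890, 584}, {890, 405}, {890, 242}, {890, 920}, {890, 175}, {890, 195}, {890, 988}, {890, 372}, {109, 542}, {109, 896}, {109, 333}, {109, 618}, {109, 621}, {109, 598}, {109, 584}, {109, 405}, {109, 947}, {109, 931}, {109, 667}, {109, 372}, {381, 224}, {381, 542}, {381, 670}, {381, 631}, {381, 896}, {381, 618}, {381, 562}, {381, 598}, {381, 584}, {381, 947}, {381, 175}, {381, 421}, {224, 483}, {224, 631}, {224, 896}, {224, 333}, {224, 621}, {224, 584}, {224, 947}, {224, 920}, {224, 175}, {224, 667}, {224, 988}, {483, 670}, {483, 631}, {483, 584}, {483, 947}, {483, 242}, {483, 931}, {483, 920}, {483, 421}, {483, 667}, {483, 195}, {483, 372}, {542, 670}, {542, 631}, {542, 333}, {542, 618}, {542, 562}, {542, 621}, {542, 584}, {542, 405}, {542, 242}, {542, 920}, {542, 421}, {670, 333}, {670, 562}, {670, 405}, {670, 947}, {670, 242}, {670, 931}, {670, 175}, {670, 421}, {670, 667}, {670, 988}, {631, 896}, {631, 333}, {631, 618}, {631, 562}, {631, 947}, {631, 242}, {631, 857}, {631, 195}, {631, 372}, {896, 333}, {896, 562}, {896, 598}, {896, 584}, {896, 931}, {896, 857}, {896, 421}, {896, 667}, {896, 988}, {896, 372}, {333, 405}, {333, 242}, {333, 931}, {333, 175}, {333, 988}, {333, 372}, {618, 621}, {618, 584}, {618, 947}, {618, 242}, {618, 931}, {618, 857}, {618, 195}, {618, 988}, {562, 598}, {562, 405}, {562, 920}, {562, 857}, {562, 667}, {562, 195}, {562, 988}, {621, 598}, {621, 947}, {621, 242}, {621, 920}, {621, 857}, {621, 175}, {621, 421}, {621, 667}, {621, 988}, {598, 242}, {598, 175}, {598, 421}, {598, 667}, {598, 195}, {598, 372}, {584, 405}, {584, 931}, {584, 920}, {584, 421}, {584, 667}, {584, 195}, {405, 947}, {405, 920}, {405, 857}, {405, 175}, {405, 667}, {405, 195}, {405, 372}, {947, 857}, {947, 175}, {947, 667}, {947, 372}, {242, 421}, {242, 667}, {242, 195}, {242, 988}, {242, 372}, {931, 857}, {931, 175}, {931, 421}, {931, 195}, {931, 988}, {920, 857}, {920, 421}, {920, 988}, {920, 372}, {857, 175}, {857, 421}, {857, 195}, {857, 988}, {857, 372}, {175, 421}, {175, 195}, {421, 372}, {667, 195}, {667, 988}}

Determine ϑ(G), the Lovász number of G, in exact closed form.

sqrt(29)

deg(421) = 14; N(421) = {381, 483, 542, 670, 896, 621, 598, 584, 242, 931, 920, 857, 175, 372}.
deg(195) = 14; N(195) = {357, 890, 483, 631, 618, 562, 598, 584, 405, 242, 931, 857, 175, 667}.
N(618) = {460, 890, 109, 381, 542, 631, 621, 584, 947, 242, 931, 857, 195, 988}, |N(618)| = 14.
deg(631) = 14; N(631) = {357, 381, 224, 483, 542, 896, 333, 618, 562, 947, 242, 857, 195, 372}.
29-vertex 14-regular graph: Paley(29): SR with (k,λ,μ)=(14,6,7).
Distinct eigenvalues (to 5 d.p.): [14.0, 2.19258, -3.19258].
Lovász (edge-transitive): ϑ = −29·(-sqrt(29)/2 - 1/2)/((14)−(-sqrt(29)/2 - 1/2)) = sqrt(29).
Numerically 5.38516481.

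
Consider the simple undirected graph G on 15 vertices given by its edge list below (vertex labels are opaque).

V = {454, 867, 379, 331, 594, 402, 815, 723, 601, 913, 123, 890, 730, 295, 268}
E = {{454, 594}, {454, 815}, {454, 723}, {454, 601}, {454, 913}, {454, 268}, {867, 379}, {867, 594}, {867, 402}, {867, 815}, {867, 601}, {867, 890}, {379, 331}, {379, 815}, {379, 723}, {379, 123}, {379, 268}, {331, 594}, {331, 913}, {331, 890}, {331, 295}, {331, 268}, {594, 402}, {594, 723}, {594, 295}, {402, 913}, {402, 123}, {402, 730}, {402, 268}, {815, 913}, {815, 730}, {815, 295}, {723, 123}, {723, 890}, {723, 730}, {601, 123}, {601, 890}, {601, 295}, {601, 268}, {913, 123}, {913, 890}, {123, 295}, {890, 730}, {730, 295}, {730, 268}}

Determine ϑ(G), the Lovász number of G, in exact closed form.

5

Vertex 295 has 6 neighbors: 331, 594, 815, 601, 123, 730.
N(890) = {867, 331, 723, 601, 913, 730}, |N(890)| = 6.
deg(268) = 6; N(268) = {454, 379, 331, 402, 601, 730}.
N(730) = {402, 815, 723, 890, 295, 268}, |N(730)| = 6.
15-vertex 6-regular graph: this is K(6,2), the Kneser graph.
Distinct eigenvalues (to 3 d.p.): [6.0, 1.0, -3.0].
−15·(-3) / ((6)−(-3)) = 5 = ϑ(G).
Numerically 5.000000.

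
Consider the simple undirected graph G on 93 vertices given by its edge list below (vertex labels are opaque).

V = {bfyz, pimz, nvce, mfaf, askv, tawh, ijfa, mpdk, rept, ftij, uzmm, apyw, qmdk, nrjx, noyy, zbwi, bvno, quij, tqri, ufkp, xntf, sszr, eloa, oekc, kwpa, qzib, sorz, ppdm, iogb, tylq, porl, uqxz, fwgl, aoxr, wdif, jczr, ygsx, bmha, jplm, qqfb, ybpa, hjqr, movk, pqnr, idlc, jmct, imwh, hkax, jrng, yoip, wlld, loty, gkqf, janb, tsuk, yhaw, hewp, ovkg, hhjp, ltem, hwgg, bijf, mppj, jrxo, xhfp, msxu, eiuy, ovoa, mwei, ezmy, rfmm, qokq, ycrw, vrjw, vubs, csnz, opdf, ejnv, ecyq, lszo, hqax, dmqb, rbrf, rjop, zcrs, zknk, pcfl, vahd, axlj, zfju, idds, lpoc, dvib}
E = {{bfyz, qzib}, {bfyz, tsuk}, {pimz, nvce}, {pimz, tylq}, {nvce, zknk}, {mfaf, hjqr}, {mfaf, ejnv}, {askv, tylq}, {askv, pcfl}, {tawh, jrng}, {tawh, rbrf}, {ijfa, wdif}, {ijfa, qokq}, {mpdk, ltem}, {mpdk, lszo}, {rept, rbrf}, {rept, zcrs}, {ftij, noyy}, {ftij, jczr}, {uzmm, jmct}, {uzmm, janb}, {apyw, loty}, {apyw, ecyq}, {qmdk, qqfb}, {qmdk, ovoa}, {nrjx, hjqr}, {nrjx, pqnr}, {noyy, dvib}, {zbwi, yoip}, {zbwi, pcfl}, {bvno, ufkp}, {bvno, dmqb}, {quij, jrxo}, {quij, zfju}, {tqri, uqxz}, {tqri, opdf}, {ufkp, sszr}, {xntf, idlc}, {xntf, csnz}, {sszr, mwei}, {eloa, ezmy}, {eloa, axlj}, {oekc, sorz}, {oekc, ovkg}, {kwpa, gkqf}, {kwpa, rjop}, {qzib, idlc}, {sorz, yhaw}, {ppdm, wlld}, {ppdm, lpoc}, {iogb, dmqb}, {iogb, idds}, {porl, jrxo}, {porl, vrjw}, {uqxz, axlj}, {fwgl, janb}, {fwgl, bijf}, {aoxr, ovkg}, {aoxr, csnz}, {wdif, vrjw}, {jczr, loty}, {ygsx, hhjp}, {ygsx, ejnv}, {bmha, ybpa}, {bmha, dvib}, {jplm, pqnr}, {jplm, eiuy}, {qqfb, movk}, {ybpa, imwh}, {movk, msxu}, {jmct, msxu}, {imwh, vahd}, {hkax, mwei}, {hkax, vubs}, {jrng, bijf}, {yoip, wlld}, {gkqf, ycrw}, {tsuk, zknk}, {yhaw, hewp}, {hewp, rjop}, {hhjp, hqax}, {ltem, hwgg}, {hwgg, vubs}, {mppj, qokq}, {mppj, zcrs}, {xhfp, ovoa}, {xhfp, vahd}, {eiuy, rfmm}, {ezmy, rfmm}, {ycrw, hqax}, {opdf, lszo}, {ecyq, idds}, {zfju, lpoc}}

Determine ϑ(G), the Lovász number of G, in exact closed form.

Vertex sszr has 2 neighbors: ufkp, mwei.
Vertex tqri has 2 neighbors: uqxz, opdf.
deg(jplm) = 2; N(jplm) = {pqnr, eiuy}.
N(idlc) = {xntf, qzib}, |N(idlc)| = 2.
Every vertex has degree 2 (N=93); connected 2-regular on 93 ⇒ C_{93}.
spec(A) ≈ [2.0, 1.995437, 1.98177, 1.95906, 1.927411, 1.886968, 1.837916, 1.780477, 1.714914, 1.641527, 1.56065, 1.472651, 1.377934, 1.276929, 1.170098, 1.057928, 0.940931, 0.819641, 0.694611, 0.566411, 0.435627, 0.302856, 0.168702, 0.033779, -0.101298, -0.235913, -0.369452, -0.501305, -0.630871, -0.757558, -0.880788, -1.0, -1.114649, -1.224212, -1.328189, -1.426106, -1.517516, -1.602002, -1.679179, -1.748693, -1.810229, -1.863505, -1.908279, -1.944345, -1.97154, -1.989739, -1.998859] (distinct, 6 d.p.).
ϑ = −N·λ_min/(λ_max−λ_min) = −93·(-2*cos(pi/93))/(2−(-2*cos(pi/93))) = 93*cos(pi/93)/(cos(pi/93) + 1).
ϑ(G) ≈ 46.4867.
Lovász sandwich 46 ≤ 93*cos(pi/93)/(cos(pi/93) + 1) ≤ 47: both strict.

93*cos(pi/93)/(cos(pi/93) + 1)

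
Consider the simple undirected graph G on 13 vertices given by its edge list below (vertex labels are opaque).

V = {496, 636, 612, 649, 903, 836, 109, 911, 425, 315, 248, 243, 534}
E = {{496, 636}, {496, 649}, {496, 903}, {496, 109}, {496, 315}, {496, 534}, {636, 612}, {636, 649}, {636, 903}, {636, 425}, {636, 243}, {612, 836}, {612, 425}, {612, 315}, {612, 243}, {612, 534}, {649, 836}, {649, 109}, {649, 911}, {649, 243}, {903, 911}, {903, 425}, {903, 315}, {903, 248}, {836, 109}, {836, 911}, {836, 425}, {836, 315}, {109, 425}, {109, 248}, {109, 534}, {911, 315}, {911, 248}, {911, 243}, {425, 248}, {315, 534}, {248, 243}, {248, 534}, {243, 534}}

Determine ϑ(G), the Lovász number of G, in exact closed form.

sqrt(13)

Vertex 903 has 6 neighbors: 496, 636, 911, 425, 315, 248.
Vertex 534 has 6 neighbors: 496, 612, 109, 315, 248, 243.
N(496) = {636, 649, 903, 109, 315, 534}, |N(496)| = 6.
deg(636) = 6; N(636) = {496, 612, 649, 903, 425, 243}.
13-vertex 6-regular graph: strongly regular (13,6,2,3).
spec(A) ≈ [6.0, 1.302776, -2.302776] (distinct, 6 d.p.).
Lovász (edge-transitive): ϑ = −13·(-sqrt(13)/2 - 1/2)/((6)−(-sqrt(13)/2 - 1/2)) = sqrt(13).
Numerically 3.605551275.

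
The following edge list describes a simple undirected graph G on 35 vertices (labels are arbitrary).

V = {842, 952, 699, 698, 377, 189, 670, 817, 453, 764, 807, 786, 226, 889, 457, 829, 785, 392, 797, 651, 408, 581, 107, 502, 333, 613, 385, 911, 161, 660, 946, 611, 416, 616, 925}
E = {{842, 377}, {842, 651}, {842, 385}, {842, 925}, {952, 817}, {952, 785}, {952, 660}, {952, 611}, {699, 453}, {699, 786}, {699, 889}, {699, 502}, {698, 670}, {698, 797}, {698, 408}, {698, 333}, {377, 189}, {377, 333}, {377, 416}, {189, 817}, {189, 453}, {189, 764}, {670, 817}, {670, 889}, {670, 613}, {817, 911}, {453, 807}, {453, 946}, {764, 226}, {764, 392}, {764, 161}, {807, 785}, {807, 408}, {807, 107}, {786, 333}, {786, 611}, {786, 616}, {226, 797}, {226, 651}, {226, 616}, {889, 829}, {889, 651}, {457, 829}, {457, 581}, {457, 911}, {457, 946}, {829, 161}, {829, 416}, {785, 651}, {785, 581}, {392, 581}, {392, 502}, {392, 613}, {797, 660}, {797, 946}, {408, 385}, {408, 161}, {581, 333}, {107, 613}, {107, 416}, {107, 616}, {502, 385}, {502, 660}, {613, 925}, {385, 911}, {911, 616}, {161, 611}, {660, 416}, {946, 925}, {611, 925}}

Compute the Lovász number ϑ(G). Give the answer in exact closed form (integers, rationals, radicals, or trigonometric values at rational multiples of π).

deg(911) = 4; N(911) = {817, 457, 385, 616}.
N(408) = {698, 807, 385, 161}, |N(408)| = 4.
Vertex 764 has 4 neighbors: 189, 226, 392, 161.
deg(613) = 4; N(613) = {670, 392, 107, 925}.
Every vertex has degree 4 (N=35); Kneser-type, 3-subsets of [7].
A has 4 distinct eigenvalues ≈ [4.0, 2.0, -1.0, -3.0].
λ_max=4, λ_min=-3; ϑ = −35·λ_min/(λ_max−λ_min) = 15.
≈ 15.0000 (to 4 d.p.).

15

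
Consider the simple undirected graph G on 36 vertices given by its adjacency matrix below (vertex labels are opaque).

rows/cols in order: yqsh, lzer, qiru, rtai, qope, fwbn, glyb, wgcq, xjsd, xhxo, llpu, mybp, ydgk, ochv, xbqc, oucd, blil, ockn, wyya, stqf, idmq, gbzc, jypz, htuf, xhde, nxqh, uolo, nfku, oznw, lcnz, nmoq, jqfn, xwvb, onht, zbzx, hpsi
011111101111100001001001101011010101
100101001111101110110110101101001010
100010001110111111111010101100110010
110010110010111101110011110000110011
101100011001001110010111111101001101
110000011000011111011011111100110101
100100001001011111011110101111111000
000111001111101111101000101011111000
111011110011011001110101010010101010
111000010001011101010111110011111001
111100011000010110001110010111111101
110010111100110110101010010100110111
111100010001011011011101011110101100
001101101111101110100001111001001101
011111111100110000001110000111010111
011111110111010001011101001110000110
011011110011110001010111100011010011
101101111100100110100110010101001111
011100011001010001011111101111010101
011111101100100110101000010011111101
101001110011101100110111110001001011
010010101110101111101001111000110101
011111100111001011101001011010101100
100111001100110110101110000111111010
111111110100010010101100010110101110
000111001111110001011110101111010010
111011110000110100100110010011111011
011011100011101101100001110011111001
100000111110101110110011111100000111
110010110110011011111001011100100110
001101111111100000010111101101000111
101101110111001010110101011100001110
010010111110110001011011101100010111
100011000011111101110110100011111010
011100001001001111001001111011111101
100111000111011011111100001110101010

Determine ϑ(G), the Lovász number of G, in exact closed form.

deg(htuf) = 21; N(htuf) = {yqsh, rtai, qope, fwbn, xjsd, xhxo, ydgk, ochv, oucd, blil, wyya, idmq, gbzc, jypz, nfku, oznw, lcnz, nmoq, jqfn, xwvb, zbzx}.
deg(nmoq) = 21; N(nmoq) = {qiru, rtai, fwbn, glyb, wgcq, xjsd, xhxo, llpu, mybp, ydgk, stqf, gbzc, jypz, htuf, xhde, uolo, nfku, lcnz, onht, zbzx, hpsi}.
Vertex mybp has 21 neighbors: yqsh, lzer, qope, glyb, wgcq, xjsd, xhxo, ydgk, ochv, oucd, blil, wyya, idmq, jypz, nxqh, nfku, nmoq, jqfn, onht, zbzx, hpsi.
N(blil) = {lzer, qiru, qope, fwbn, glyb, wgcq, llpu, mybp, ydgk, ochv, ockn, stqf, gbzc, jypz, htuf, xhde, oznw, lcnz, jqfn, zbzx, hpsi}, |N(blil)| = 21.
deg(v) = 21 for all v (|V|=36); Kneser K(9,2) on C(9,2)=36 vertices.
The 3 distinct eigenvalues: [21.0, 1.0, -6.0].
−36·(-6) / ((21)−(-6)) = 8 = ϑ(G).
≈ 8.0000000 (to 7 d.p.).

8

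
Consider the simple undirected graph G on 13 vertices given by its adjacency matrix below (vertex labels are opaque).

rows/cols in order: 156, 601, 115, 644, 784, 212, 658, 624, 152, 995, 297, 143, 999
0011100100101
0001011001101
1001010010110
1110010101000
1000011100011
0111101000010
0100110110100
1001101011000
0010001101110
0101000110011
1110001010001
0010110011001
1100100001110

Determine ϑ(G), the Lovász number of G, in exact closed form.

sqrt(13)

Vertex 995 has 6 neighbors: 601, 644, 624, 152, 143, 999.
N(658) = {601, 784, 212, 624, 152, 297}, |N(658)| = 6.
deg(212) = 6; N(212) = {601, 115, 644, 784, 658, 143}.
deg(999) = 6; N(999) = {156, 601, 784, 995, 297, 143}.
13-vertex 6-regular graph: SR(13,6,2,3) — a Paley graph.
spec(A) ≈ [6.0, 1.302776, -2.302776] (distinct, 6 d.p.).
λ_max=6, λ_min=-sqrt(13)/2 - 1/2; ϑ = −13·λ_min/(λ_max−λ_min) = sqrt(13).
ϑ(G) ≈ 3.60555128.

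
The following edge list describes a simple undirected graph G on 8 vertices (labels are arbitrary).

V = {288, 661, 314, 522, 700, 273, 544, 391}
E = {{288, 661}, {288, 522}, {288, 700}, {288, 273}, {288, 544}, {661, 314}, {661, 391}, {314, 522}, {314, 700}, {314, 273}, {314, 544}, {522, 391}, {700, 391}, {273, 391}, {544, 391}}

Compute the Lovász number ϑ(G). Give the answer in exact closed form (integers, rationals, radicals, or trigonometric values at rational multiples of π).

5

Vertex 314 has 5 neighbors: 661, 522, 700, 273, 544.
deg(288) = 5; N(288) = {661, 522, 700, 273, 544}.
Vertex 544 has 3 neighbors: 288, 314, 391.
Vertex 700 has 3 neighbors: 288, 314, 391.
Complete 2-partite, parts [5, 3]: perfect, ϑ = α = 5.
Numerically 5.00000.
Check 5 ≤ 5 ≤ 5: collapsed.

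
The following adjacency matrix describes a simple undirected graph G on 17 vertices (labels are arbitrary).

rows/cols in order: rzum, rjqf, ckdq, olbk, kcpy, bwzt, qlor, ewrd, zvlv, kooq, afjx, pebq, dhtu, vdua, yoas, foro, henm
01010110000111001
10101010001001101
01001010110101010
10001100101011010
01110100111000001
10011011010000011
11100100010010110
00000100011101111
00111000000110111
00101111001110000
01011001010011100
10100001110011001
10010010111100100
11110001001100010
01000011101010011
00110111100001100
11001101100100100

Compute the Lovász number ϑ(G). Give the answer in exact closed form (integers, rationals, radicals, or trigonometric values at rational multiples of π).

sqrt(17)

deg(bwzt) = 8; N(bwzt) = {rzum, olbk, kcpy, qlor, ewrd, kooq, foro, henm}.
deg(kcpy) = 8; N(kcpy) = {rjqf, ckdq, olbk, bwzt, zvlv, kooq, afjx, henm}.
N(rjqf) = {rzum, ckdq, kcpy, qlor, afjx, vdua, yoas, henm}, |N(rjqf)| = 8.
N(foro) = {ckdq, olbk, bwzt, qlor, ewrd, zvlv, vdua, yoas}, |N(foro)| = 8.
17-vertex 8-regular graph: Paley(17): SR with (k,λ,μ)=(8,3,4).
A has 3 distinct eigenvalues ≈ [8.0, 1.561553, -2.561553].
Lovász: ϑ = −17(-sqrt(17)/2 - 1/2)/(8+-(-sqrt(17)/2 - 1/2)) = sqrt(17).
ϑ(G) ≈ 4.12310563.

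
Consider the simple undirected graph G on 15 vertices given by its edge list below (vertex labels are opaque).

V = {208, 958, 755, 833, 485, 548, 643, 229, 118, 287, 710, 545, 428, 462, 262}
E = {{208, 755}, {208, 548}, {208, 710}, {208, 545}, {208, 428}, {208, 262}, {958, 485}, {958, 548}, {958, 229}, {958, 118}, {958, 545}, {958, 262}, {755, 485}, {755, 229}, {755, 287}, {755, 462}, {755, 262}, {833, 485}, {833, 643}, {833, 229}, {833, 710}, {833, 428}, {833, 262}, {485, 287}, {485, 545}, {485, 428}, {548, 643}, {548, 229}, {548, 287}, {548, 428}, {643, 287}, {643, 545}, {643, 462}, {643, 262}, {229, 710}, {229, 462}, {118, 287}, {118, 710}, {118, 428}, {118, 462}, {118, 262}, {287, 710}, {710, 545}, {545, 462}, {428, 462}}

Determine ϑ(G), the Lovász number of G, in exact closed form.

5

deg(462) = 6; N(462) = {755, 643, 229, 118, 545, 428}.
Vertex 118 has 6 neighbors: 958, 287, 710, 428, 462, 262.
deg(643) = 6; N(643) = {833, 548, 287, 545, 462, 262}.
deg(833) = 6; N(833) = {485, 643, 229, 710, 428, 262}.
G on 15 vertices is 6-regular; Kneser K(6,2) on C(6,2)=15 vertices.
A has 3 distinct eigenvalues ≈ [6.0, 1.0, -3.0].
Lovász (edge-transitive): ϑ = −15·(-3)/((6)−(-3)) = 5.
≈ 5.00000 (to 5 d.p.).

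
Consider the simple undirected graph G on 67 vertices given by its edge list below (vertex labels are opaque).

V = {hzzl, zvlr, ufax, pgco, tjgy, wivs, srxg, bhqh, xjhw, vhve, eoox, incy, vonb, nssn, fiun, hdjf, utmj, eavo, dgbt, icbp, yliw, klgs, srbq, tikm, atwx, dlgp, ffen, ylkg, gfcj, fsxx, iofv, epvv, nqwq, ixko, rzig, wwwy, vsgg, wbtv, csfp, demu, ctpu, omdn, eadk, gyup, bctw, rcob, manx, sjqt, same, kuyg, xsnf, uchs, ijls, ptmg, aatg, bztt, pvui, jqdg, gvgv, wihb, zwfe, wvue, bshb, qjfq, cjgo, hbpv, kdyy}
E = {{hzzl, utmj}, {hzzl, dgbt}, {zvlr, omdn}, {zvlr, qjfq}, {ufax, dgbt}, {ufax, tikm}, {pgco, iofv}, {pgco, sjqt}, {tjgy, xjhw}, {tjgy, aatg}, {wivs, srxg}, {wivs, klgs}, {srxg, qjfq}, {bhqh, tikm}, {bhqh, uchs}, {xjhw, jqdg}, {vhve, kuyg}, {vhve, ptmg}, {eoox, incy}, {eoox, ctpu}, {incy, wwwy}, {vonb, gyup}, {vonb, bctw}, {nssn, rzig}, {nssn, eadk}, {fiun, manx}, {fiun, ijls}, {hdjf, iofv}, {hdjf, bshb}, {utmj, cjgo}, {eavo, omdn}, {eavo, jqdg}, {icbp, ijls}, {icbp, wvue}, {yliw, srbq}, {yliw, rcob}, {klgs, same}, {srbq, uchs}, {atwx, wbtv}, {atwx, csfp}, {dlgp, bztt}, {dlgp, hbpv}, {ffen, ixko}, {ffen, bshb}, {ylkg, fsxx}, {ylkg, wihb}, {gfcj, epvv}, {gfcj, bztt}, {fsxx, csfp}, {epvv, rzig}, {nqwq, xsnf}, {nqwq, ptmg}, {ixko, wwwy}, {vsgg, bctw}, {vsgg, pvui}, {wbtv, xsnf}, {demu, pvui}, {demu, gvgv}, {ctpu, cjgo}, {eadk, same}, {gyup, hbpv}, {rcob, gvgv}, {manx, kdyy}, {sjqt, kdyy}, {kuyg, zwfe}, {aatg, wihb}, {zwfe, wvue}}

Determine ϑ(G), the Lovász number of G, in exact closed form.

N(aatg) = {tjgy, wihb}, |N(aatg)| = 2.
N(srbq) = {yliw, uchs}, |N(srbq)| = 2.
N(ffen) = {ixko, bshb}, |N(ffen)| = 2.
Vertex ylkg has 2 neighbors: fsxx, wihb.
2-regular, N=67; a single 67-cycle (edge-transitive).
Distinct eigenvalues (to 6 d.p.): [2.0, 1.991212, 1.964925, 1.92137, 1.860931, 1.784137, 1.691664, 1.584325, 1.463063, 1.328943, 1.183144, 1.026948, 0.861727, 0.688934, 0.510086, 0.326755, 0.140552, -0.046885, -0.233911, -0.418881, -0.600169, -0.776184, -0.945377, -1.106262, -1.257426, -1.397539, -1.52537, -1.639797, -1.739813, -1.824539, -1.893231, -1.945286, -1.980245, -1.997802].
Lovász: ϑ = −67(-2*cos(pi/67))/(2+-(-1)*2*cos(pi/67)) = 67*cos(pi/67)/(cos(pi/67) + 1).
≈ 33.48158 (to 5 d.p.).
Lovász sandwich 33 ≤ 67*cos(pi/67)/(cos(pi/67) + 1) ≤ 34: both strict.

67*cos(pi/67)/(cos(pi/67) + 1)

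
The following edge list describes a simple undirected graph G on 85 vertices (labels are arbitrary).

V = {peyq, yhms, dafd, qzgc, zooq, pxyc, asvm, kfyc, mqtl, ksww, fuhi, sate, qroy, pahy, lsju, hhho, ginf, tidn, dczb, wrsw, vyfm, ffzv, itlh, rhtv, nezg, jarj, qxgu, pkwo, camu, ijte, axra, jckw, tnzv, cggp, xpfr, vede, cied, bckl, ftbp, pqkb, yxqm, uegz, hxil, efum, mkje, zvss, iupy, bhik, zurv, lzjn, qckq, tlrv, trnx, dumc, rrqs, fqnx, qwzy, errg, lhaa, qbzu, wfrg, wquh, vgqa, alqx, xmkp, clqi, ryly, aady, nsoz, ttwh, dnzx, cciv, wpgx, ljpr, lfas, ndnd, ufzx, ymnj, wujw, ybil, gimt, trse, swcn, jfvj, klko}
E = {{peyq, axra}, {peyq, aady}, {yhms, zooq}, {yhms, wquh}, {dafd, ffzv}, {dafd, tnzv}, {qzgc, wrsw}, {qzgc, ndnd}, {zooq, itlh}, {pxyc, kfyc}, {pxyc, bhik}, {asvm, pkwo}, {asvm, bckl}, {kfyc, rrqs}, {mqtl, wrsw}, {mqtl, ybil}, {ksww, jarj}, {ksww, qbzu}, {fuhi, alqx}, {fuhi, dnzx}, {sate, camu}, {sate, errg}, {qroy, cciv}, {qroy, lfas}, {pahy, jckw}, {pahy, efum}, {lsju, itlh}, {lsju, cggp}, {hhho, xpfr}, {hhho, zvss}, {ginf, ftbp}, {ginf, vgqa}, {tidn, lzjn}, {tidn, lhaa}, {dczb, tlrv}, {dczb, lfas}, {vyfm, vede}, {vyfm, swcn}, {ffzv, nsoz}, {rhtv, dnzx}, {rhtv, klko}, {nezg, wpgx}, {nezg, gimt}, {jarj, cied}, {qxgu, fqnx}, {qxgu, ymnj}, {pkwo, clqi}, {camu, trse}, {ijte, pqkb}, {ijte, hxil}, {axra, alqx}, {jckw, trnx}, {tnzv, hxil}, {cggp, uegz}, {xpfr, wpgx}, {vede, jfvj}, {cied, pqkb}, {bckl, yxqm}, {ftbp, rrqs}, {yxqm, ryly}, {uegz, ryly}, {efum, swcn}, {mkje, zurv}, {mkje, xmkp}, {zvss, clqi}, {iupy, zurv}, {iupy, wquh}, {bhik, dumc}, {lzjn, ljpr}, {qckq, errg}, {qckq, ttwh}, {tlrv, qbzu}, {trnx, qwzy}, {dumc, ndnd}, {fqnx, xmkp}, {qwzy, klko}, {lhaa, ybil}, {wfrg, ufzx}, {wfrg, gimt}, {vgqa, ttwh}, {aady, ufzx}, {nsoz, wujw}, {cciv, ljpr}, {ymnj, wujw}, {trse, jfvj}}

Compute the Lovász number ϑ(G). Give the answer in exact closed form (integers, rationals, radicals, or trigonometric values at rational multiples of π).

85*cos(pi/85)/(cos(pi/85) + 1)

deg(wpgx) = 2; N(wpgx) = {nezg, xpfr}.
deg(tnzv) = 2; N(tnzv) = {dafd, hxil}.
deg(clqi) = 2; N(clqi) = {pkwo, zvss}.
N(qzgc) = {wrsw, ndnd}, |N(qzgc)| = 2.
Regular of degree 2 on 85 vertices: this is C_{85}, the 85-cycle.
A has 43 distinct eigenvalues ≈ [2.0, 1.99454, 1.97818, 1.95102, 1.91321, 1.86494, 1.80649, 1.73818, 1.66037, 1.57349, 1.47802, 1.37447, 1.26342, 1.14547, 1.02126, 0.89148, 0.75682, 0.61803, 0.47587, 0.33111, 0.18454, 0.03696, -0.11082, -0.258, -0.40376, -0.54733, -0.6879, -0.82471, -0.95702, -1.08411, -1.20527, -1.31985, -1.42722, -1.5268, -1.61803, -1.70043, -1.77355, -1.83697, -1.89037, -1.93344, -1.96595, -1.98772, -1.99863].
−85·(-2*cos(pi/85)) / ((2)−(-2*cos(pi/85))) = 85*cos(pi/85)/(cos(pi/85) + 1) = ϑ(G).
ϑ(G) ≈ 42.485483.
42 ≤ 85*cos(pi/85)/(cos(pi/85) + 1) ≤ 43: both strict.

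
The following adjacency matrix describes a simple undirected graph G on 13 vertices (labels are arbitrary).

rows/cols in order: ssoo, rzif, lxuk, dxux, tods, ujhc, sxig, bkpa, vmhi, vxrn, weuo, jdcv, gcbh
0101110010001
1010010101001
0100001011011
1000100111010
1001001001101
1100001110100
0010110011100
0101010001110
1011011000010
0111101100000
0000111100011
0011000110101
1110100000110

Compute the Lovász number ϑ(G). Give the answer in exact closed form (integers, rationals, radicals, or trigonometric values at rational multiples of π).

Vertex ujhc has 6 neighbors: ssoo, rzif, sxig, bkpa, vmhi, weuo.
Vertex weuo has 6 neighbors: tods, ujhc, sxig, bkpa, jdcv, gcbh.
N(vmhi) = {ssoo, lxuk, dxux, ujhc, sxig, jdcv}, |N(vmhi)| = 6.
Vertex rzif has 6 neighbors: ssoo, lxuk, ujhc, bkpa, vxrn, gcbh.
13-vertex 6-regular graph: strongly regular (13,6,2,3).
Distinct eigenvalues (to 3 d.p.): [6.0, 1.303, -2.303].
Lovász: ϑ = −13(-sqrt(13)/2 - 1/2)/(6+-(-sqrt(13)/2 - 1/2)) = sqrt(13).
ϑ(G) ≈ 3.605551275.

sqrt(13)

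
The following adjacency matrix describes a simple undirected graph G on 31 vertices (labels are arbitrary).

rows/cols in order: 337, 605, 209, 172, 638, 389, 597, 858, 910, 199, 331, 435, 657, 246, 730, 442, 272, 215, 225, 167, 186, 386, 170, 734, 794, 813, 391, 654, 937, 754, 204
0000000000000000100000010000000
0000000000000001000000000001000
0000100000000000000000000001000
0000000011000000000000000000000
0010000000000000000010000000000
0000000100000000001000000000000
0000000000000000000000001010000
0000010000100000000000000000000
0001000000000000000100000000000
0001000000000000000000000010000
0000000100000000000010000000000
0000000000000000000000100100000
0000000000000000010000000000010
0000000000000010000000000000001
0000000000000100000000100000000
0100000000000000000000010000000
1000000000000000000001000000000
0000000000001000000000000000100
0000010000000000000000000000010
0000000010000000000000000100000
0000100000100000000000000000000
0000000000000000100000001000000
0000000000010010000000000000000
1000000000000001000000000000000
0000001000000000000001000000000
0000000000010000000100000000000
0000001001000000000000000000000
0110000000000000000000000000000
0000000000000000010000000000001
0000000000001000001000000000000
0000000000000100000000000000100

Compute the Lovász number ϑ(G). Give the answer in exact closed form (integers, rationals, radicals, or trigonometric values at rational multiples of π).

N(597) = {794, 391}, |N(597)| = 2.
deg(386) = 2; N(386) = {272, 794}.
Vertex 910 has 2 neighbors: 172, 167.
N(442) = {605, 734}, |N(442)| = 2.
Every vertex has degree 2 (N=31); the odd cycle C_{31}.
spec(A) ≈ [2.0, 1.959, 1.838, 1.642, 1.378, 1.058, 0.695, 0.303, -0.101, -0.501, -0.881, -1.224, -1.518, -1.749, -1.908, -1.99] (distinct, 3 d.p.).
Lovász: ϑ = −31(-2*cos(pi/31))/(2+-(-1)*2*cos(pi/31)) = 31*cos(pi/31)/(cos(pi/31) + 1).
ϑ(G) ≈ 15.460135.
α=15, χ(Ḡ)=16; ϑ=31*cos(pi/31)/(cos(pi/31) + 1) lies between (both strict).

31*cos(pi/31)/(cos(pi/31) + 1)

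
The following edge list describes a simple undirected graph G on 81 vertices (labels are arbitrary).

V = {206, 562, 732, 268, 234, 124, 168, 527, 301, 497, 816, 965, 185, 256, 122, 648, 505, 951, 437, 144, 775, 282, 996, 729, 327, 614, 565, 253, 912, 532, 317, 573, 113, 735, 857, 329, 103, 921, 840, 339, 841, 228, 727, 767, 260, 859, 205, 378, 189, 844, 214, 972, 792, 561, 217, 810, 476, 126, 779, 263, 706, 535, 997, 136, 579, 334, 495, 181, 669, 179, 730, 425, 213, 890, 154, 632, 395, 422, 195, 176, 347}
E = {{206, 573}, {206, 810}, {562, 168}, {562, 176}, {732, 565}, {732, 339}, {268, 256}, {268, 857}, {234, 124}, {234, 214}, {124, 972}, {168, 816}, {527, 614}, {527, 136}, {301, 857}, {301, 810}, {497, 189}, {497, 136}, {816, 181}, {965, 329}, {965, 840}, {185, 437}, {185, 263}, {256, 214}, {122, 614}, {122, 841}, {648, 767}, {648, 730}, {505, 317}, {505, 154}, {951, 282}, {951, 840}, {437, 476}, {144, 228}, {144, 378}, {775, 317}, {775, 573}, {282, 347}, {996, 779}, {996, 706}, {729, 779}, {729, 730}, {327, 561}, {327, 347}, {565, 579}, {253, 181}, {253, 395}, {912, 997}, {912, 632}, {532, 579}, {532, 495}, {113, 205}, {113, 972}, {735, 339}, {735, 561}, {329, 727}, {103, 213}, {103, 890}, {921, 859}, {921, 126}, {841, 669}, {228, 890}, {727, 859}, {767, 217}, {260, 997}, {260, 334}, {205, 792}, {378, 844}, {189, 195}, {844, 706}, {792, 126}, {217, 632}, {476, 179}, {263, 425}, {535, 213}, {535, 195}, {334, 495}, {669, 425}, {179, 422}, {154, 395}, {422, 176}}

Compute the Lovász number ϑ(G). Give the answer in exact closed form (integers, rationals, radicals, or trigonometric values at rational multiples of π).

81*cos(pi/81)/(cos(pi/81) + 1)

Vertex 951 has 2 neighbors: 282, 840.
Vertex 997 has 2 neighbors: 912, 260.
N(185) = {437, 263}, |N(185)| = 2.
N(260) = {997, 334}, |N(260)| = 2.
deg(v) = 2 for all v (|V|=81); connected 2-regular on 81 ⇒ C_{81}.
The 41 distinct eigenvalues: [2.0, 1.993986, 1.97598, 1.94609, 1.904496, 1.851448, 1.787265, 1.712334, 1.627104, 1.532089, 1.427859, 1.315043, 1.194317, 1.066409, 0.932087, 0.79216, 0.647468, 0.498882, 0.347296, 0.193622, 0.038783, -0.11629, -0.270663, -0.423408, -0.573606, -0.720355, -0.862772, -1.0, -1.131214, -1.255624, -1.372483, -1.481088, -1.580785, -1.670976, -1.751116, -1.820726, -1.879385, -1.926742, -1.962511, -1.986477, -1.998496].
−81·(-2*cos(pi/81)) / ((2)−(-2*cos(pi/81))) = 81*cos(pi/81)/(cos(pi/81) + 1) = ϑ(G).
= 40.4848… (decimal).
Sandwich: α(G)=40 ≤ ϑ(G)=81*cos(pi/81)/(cos(pi/81) + 1) ≤ χ(Ḡ)=41 (both strict).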